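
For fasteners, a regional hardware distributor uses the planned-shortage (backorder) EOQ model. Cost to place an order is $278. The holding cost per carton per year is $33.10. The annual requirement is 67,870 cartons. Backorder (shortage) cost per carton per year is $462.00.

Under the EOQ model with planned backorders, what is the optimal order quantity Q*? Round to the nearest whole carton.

Q* = √(2DS/H) · √((H + b)/b)
   = √(2 × 67,870 × 278 / 33.1) · √((33.1 + 462) / 462)
   = 1,067.732 × 1.0352 ≈ 1,105.32

1,105 cartons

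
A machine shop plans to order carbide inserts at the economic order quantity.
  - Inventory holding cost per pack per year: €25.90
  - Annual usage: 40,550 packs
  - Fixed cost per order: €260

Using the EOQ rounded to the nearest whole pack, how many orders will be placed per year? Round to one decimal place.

Optimal lot size Q* = (2 × 40,550 × €260 / €25.9)^½ ≈ 902.29 → Q = 902
N = D/Q = 40,550/902 ≈ 44.956 orders/yr

45.0 orders per year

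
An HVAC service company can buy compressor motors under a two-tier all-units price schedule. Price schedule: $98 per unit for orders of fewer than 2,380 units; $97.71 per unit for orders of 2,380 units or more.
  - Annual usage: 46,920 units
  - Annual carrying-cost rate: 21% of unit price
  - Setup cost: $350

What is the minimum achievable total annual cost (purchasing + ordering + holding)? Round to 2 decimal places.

H₁ = 21%×$98 = $20.5800;  H₂ = 21%×$97.71 = $20.5191
EOQ₁ = √(2×46,920×350/20.5800) = 1,263.30  (< 2,380, feasible at tier 1)
EOQ₂ = √(2×46,920×350/20.5191) = 1,265.17  (< 2,380 → use Q = 2,380 at tier-2 price)
TC(tier 1 (EOQ₁), Q≈1,263.3) = $4,624,158.64
TC(tier 2, Q≈2,380.0) = $4,615,870.93
Minimum at tier 2: $4,615,870.93

$4,615,870.93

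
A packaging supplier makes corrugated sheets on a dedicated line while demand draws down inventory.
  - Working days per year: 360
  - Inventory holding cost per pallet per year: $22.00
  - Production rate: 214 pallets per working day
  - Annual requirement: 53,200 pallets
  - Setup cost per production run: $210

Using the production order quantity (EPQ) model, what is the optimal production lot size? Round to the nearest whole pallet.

d = 53,200/360 = 147.7778 pallets/day;  effective holding cost H(1 − d/p) = 22·(1 − 147.7778/214) = 6.80789
Q* = √(2DS / H_eff) = √(2·53,200·210 / 6.80789) ≈ 1,811.65

1,812 pallets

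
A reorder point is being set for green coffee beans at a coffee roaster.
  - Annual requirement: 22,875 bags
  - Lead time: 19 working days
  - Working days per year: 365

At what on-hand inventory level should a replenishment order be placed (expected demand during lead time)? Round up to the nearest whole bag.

1,191 bags

Daily demand d = 22,875 / 365 = 62.671 bags/day
Demand during lead time = 62.671 × 19 = 1,190.75
Reorder point = 1,190.75 → round up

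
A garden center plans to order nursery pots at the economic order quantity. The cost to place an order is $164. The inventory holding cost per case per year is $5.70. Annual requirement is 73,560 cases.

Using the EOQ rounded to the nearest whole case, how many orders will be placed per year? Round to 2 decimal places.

Q* = √(2·D·S / H) = √(2·73,560·164 / 5.7) = √4,232,926.3 ≈ 2,057.41 → Q = 2,057
N = D/Q = 73,560/2,057 ≈ 35.761 orders/yr

35.76 orders per year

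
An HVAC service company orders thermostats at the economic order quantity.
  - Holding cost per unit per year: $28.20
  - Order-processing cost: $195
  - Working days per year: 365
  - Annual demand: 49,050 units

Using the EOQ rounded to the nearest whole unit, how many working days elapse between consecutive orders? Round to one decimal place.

EOQ = √(2DS/H) = √(2 × 49,050 × 195 / 28.2)
    = √(678,351.06) ≈ 823.62 → Q = 824 units
Cycle time = (working days × Q)/D = (365 × 824) / 49,050 = 6.132 days

6.1 days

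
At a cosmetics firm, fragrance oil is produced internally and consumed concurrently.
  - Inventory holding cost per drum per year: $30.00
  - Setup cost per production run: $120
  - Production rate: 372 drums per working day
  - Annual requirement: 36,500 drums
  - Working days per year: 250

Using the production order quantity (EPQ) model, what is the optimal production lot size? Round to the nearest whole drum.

693 drums

Daily demand d = 36,500/250 = 146.000; p = 372; 1 − d/p = 0.60753
EPQ = √(2DS / (H(1 − d/p)))
    = √(2 × 36,500 × 120 / (30 × 0.60753)) ≈ 693.28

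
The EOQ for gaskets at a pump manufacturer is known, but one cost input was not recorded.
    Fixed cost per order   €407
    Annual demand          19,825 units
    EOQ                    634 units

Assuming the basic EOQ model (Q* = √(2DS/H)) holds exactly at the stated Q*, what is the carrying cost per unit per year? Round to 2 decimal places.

€40.15

From Q* = √(2DS/H) ⇒ Q*² = 2DS/H.
H = 2DS / Q² = 2 × 19,825 × 407 / 634² = 40.1476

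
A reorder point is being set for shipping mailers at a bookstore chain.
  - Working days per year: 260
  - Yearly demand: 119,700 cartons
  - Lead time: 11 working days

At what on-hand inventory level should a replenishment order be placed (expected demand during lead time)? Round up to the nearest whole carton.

5,065 cartons

Daily demand d = 119,700 / 260 = 460.385 cartons/day
Demand during lead time = 460.385 × 11 = 5,064.23
Reorder point = 5,064.23 → round up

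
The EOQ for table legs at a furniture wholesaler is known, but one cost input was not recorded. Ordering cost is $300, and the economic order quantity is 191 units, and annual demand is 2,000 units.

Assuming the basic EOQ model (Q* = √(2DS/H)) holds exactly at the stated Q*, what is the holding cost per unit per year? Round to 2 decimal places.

$32.89

From Q* = √(2DS/H) ⇒ Q*² = 2DS/H.
H = 2DS / Q² = 2 × 2,000 × 300 / 191² = 32.8938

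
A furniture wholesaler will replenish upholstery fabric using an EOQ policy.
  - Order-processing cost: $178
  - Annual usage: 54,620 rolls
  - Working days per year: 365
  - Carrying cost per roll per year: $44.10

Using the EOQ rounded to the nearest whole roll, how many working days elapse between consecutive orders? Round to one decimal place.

4.4 days

EOQ = √(2DS/H) = √(2 × 54,620 × 178 / 44.1)
    = √(440,923.36) ≈ 664.02 → Q = 664 rolls
T = Q/D × 365 days = 664/54,620 × 365 = 4.437 days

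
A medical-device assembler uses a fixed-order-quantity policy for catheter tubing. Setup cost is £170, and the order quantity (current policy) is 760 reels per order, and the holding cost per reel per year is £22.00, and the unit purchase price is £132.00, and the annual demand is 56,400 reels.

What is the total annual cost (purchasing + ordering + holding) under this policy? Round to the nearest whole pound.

Orders/yr = 56,400/760 = 74.211; ordering cost = 74.211 × £170 = £12,615.79
Average inventory = 760/2 = 380; holding cost = 380 × £22 = £8,360.00
Purchase cost = D·C = 56,400 × 132 = £7,444,800.00
Total = £12,615.79 + £8,360.00 + £7,444,800.00 = £7,465,775.79

£7,465,776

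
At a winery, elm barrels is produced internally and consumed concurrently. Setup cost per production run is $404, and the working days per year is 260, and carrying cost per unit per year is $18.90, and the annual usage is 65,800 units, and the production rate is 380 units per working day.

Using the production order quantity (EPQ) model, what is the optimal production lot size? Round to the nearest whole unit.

d = 65,800/260 = 253.0769 units/day;  effective holding cost H(1 − d/p) = 18.9·(1 − 253.0769/380) = 6.31275
Q* = √(2DS / H_eff) = √(2·65,800·404 / 6.31275) ≈ 2,902.08

2,902 units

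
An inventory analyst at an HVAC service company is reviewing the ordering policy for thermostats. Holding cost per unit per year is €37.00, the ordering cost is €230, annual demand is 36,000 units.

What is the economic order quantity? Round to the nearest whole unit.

669 units

Q* = √(2·D·S / H) = √(2·36,000·230 / 37) = √447,567.6 ≈ 669.00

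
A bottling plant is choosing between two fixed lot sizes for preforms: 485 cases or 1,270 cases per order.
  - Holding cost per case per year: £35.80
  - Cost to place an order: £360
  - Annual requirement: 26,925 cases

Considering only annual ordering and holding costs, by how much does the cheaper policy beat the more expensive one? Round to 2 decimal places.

£1,698.22

For each Q, cost = (D/Q)·S + (Q/2)·H.
TC(485) = (26,925/485)×360 + (485/2)×35.8 = £28,667.07
TC(1,270) = (26,925/1,270)×360 + (1,270/2)×35.8 = £30,365.28
Lots of 485 are cheaper by £1,698.22.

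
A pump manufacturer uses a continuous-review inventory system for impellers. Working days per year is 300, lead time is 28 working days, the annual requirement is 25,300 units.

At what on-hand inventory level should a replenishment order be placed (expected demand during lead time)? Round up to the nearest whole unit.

Daily demand d = 25,300 / 300 = 84.333 units/day
Demand during lead time = 84.333 × 28 = 2,361.33
Reorder point = 2,361.33 → round up

2,362 units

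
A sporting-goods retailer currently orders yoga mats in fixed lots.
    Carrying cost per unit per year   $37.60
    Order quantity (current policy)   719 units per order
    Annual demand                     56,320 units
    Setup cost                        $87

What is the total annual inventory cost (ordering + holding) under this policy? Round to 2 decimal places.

Ordering: D/Q × S = 56,320/719 × $87 = $6,814.80
Holding:  Q/2 × H = 719/2 × $37.6 = $13,517.20
Total = $6,814.80 + $13,517.20 = $20,332.00

$20,332.00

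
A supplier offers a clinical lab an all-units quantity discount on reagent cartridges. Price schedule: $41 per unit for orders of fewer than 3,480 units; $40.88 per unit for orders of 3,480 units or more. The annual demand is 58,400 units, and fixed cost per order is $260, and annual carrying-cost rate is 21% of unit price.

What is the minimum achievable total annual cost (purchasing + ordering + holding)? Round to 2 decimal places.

$2,406,692.77

H₁ = 21%×$41 = $8.6100;  H₂ = 21%×$40.88 = $8.5848
EOQ₁ = √(2×58,400×260/8.6100) = 1,878.05  (< 3,480, feasible at tier 1)
EOQ₂ = √(2×58,400×260/8.5848) = 1,880.80  (< 3,480 → use Q = 3,480 at tier-2 price)
TC(tier 1 (EOQ₁), Q≈1,878.0) = $2,410,569.99
TC(tier 2, Q≈3,480.0) = $2,406,692.77
Minimum at tier 2: $2,406,692.77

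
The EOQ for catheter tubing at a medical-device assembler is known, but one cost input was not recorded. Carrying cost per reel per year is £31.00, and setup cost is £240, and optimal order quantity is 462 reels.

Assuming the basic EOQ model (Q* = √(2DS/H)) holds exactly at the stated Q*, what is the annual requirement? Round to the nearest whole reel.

EOQ relation: Q² = 2DS/H, so rearrange for the unknown.
D = Q²H / (2S) = 462² × 31 / (2 × 240) = 13,784.92

13,785 reels per year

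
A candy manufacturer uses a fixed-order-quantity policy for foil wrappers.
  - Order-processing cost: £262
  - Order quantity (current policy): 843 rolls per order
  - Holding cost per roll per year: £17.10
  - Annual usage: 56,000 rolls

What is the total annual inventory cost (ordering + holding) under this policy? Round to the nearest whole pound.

Orders/yr = 56,000/843 = 66.429; ordering cost = 66.429 × £262 = £17,404.51
Average inventory = 843/2 = 421.5; holding cost = 421.5 × £17.1 = £7,207.65
Total = £17,404.51 + £7,207.65 = £24,612.16

£24,612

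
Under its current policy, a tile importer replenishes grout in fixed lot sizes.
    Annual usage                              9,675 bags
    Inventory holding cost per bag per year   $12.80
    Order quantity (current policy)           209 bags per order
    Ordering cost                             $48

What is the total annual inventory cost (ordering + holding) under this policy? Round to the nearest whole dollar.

$3,560

Orders/yr = 9,675/209 = 46.292; ordering cost = 46.292 × $48 = $2,222.01
Average inventory = 209/2 = 104.5; holding cost = 104.5 × $12.8 = $1,337.60
Total = $2,222.01 + $1,337.60 = $3,559.61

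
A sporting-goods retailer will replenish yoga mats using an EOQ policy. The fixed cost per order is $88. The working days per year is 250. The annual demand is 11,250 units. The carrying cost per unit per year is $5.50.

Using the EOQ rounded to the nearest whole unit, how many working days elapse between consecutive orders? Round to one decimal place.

13.3 days

Q* = √(2·D·S / H) = √(2·11,250·88 / 5.5) = √360,000.0 ≈ 600.00 → Q = 600 units
Cycle time = (working days × Q)/D = (250 × 600) / 11,250 = 13.333 days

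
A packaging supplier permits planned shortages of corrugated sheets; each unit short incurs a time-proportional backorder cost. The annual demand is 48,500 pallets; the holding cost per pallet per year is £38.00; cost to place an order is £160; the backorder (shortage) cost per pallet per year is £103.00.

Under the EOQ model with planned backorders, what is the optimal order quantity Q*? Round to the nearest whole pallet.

Q* = √(2DS/H) · √((H + b)/b)
   = √(2 × 48,500 × 160 / 38) · √((38 + 103) / 103)
   = 639.078 × 1.1700 ≈ 747.73

748 pallets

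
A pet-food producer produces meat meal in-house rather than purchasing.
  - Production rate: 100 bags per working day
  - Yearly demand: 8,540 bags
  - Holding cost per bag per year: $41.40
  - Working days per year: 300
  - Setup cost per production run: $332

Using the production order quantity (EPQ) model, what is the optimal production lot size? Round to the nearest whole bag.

Daily demand d = 8,540/300 = 28.467; p = 100; 1 − d/p = 0.71533
EPQ = √(2DS / (H(1 − d/p)))
    = √(2 × 8,540 × 332 / (41.4 × 0.71533)) ≈ 437.58

438 bags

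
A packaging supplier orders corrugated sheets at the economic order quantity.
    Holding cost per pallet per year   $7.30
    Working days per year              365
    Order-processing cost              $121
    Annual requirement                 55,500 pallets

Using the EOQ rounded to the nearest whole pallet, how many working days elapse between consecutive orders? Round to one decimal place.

Q* = √(2·D·S / H) = √(2·55,500·121 / 7.3) = √1,839,863.0 ≈ 1,356.42 → Q = 1,356 pallets
Cycle time = (working days × Q)/D = (365 × 1,356) / 55,500 = 8.918 days

8.9 days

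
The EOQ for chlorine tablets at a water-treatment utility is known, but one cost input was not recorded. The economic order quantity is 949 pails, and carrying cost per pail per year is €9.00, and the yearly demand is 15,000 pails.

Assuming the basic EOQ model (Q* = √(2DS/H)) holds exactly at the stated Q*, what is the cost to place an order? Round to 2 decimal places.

From Q* = √(2DS/H) ⇒ Q*² = 2DS/H.
S = Q²H / (2D) = 949² × 9 / (2 × 15,000) = 270.1803

€270.18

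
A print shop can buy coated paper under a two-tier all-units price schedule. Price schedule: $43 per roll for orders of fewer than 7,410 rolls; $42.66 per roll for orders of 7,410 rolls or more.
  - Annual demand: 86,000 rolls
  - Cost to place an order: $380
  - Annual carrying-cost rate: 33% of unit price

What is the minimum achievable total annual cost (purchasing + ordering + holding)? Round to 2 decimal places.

$3,725,328.51

H₁ = 33%×$43 = $14.1900;  H₂ = 33%×$42.66 = $14.0778
EOQ₁ = √(2×86,000×380/14.1900) = 2,146.17  (< 7,410, feasible at tier 1)
EOQ₂ = √(2×86,000×380/14.0778) = 2,154.71  (< 7,410 → use Q = 7,410 at tier-2 price)
TC(tier 1 (EOQ₁), Q≈2,146.2) = $3,728,454.20
TC(tier 2, Q≈7,410.0) = $3,725,328.51
Minimum at tier 2: $3,725,328.51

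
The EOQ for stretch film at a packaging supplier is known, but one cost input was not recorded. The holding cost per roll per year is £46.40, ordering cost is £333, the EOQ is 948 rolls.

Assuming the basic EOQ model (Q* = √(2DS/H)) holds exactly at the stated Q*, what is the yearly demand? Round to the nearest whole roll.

62,612 rolls per year

From Q* = √(2DS/H) ⇒ Q*² = 2DS/H.
D = Q²H / (2S) = 948² × 46.4 / (2 × 333) = 62,612.41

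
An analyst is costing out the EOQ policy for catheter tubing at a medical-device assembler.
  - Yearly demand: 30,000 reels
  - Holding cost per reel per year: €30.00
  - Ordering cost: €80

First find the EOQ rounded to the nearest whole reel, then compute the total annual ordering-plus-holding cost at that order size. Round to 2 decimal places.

€12,000.00

2DS/H = 2·30,000·80/30 = 160,000.00
EOQ = √160,000.00 ≈ 400.00 → Q = 400 reels
Ordering: D/Q × S = 30,000/400 × €80 = €6,000.00
Holding:  Q/2 × H = 400/2 × €30 = €6,000.00
Total = €6,000.00 + €6,000.00 = €12,000.00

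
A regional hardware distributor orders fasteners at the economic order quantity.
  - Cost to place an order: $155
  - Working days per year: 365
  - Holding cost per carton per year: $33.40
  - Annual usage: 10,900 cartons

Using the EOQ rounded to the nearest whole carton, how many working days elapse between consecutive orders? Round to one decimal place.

10.6 days

Q* = √(2·D·S / H) = √(2·10,900·155 / 33.4) = √101,167.7 ≈ 318.07 → Q = 318 cartons
T = Q/D × 365 days = 318/10,900 × 365 = 10.649 days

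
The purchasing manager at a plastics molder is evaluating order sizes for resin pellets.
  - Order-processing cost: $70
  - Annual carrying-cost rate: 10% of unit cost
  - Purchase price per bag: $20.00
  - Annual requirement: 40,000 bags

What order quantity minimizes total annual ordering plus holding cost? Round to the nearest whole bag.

Holding cost per bag per year: H = 10% × $20 = $2.0000
Optimal lot size Q* = (2 × 40,000 × $70 / $2)^½ ≈ 1,673.32

1,673 bags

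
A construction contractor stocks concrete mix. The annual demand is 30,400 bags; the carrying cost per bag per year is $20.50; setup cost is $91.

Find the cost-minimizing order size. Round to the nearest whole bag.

520 bags

EOQ = √(2DS/H) = √(2 × 30,400 × 91 / 20.5)
    = √(269,892.68) ≈ 519.51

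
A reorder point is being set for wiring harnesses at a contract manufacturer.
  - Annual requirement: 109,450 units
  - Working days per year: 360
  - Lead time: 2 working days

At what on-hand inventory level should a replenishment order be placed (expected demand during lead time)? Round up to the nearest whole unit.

Daily demand d = 109,450 / 360 = 304.028 units/day
Demand during lead time = 304.028 × 2 = 608.06
Reorder point = 608.06 → round up

609 units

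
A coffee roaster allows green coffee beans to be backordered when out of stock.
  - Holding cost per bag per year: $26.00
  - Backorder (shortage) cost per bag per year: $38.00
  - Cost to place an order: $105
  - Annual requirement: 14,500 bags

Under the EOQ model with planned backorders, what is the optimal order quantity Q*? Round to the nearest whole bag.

Basic EOQ = √(2·14,500·105/26) = 342.221
Backorder adjustment √((H+b)/b) = √((26+38)/38) = 1.2978
Q* = 342.221 × 1.2978 ≈ 444.12

444 bags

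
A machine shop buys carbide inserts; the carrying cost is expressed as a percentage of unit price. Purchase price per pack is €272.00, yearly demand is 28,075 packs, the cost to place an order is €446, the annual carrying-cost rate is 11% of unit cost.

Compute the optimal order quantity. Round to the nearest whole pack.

Carrying cost H = €272 × 11% = €29.9200/pack/yr
EOQ = √(2DS/H) = √(2 × 28,075 × 446 / 29.92)
    = √(836,995.32) ≈ 914.87

915 packs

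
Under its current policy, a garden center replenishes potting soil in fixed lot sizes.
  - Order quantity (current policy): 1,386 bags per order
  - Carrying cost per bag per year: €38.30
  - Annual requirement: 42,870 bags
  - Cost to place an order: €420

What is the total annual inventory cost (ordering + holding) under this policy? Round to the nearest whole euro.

€39,533

Orders/yr = 42,870/1,386 = 30.931; ordering cost = 30.931 × €420 = €12,990.91
Average inventory = 1,386/2 = 693; holding cost = 693 × €38.3 = €26,541.90
Total = €12,990.91 + €26,541.90 = €39,532.81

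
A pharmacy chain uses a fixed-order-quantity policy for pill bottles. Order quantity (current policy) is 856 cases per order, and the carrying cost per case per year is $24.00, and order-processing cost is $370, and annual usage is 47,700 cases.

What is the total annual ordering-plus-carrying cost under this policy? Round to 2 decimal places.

$30,889.99

Annual ordering cost = (D/Q)·S = (47,700/856) × 370 = $20,617.99
Annual holding cost  = (Q/2)·H = (856/2) × 24 = $10,272.00
Total = $20,617.99 + $10,272.00 = $30,889.99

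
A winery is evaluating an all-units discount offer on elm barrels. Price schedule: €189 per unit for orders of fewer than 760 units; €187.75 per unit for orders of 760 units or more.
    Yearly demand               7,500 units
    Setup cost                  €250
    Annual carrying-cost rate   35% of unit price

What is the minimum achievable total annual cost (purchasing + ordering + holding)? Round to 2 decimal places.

H₁ = 35%×€189 = €66.1500;  H₂ = 35%×€187.75 = €65.7125
EOQ₁ = √(2×7,500×250/66.1500) = 238.10  (< 760, feasible at tier 1)
EOQ₂ = √(2×7,500×250/65.7125) = 238.89  (< 760 → use Q = 760 at tier-2 price)
TC(tier 1 (EOQ₁), Q≈238.1) = €1,433,250.00
TC(tier 2, Q≈760.0) = €1,435,562.86
Minimum at tier 1 (EOQ₁): €1,433,250.00

€1,433,250.00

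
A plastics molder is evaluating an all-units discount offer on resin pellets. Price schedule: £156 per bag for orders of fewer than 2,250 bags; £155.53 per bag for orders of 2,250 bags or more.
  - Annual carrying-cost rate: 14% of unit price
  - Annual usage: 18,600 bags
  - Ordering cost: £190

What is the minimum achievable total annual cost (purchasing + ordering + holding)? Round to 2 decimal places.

H₁ = 14%×£156 = £21.8400;  H₂ = 14%×£155.53 = £21.7742
EOQ₁ = √(2×18,600×190/21.8400) = 568.88  (< 2,250, feasible at tier 1)
EOQ₂ = √(2×18,600×190/21.7742) = 569.74  (< 2,250 → use Q = 2,250 at tier-2 price)
TC(tier 1 (EOQ₁), Q≈568.9) = £2,914,024.38
TC(tier 2, Q≈2,250.0) = £2,918,924.64
Minimum at tier 1 (EOQ₁): £2,914,024.38

£2,914,024.38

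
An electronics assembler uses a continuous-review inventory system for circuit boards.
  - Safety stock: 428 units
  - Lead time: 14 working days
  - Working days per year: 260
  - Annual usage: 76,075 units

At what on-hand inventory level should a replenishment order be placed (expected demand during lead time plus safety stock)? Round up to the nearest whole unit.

Daily demand d = 76,075 / 260 = 292.596 units/day
Demand during lead time = 292.596 × 14 = 4,096.35
Reorder point = 4,096.35 + 428 = 4,524.35 → round up

4,525 units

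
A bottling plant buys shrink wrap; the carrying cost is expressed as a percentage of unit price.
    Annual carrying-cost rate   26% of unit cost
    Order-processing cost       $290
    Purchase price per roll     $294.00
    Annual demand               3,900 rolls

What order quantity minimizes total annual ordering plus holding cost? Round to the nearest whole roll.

172 rolls

Holding cost per roll per year: H = 26% × $294 = $76.4400
Optimal lot size Q* = (2 × 3,900 × $290 / $76.44)^½ ≈ 172.02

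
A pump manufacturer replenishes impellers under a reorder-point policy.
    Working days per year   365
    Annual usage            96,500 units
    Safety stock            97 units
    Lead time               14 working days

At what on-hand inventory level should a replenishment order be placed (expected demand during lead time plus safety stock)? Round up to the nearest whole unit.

3,799 units

Daily demand d = 96,500 / 365 = 264.384 units/day
Demand during lead time = 264.384 × 14 = 3,701.37
Reorder point = 3,701.37 + 97 = 3,798.37 → round up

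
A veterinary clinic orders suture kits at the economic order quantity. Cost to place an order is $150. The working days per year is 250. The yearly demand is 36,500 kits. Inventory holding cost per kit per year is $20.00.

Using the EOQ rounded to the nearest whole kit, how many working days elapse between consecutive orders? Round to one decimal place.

5.1 days

Optimal lot size Q* = (2 × 36,500 × $150 / $20)^½ ≈ 739.93 → Q = 740 kits
Cycle time = (working days × Q)/D = (250 × 740) / 36,500 = 5.068 days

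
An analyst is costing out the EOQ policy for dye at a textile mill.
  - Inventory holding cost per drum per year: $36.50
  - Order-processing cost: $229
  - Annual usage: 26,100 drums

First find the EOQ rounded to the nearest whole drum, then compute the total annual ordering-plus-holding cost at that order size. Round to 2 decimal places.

$20,888.13

2DS/H = 2·26,100·229/36.5 = 327,501.37
EOQ = √327,501.37 ≈ 572.28 → Q = 572 drums
Orders/yr = 26,100/572 = 45.629; ordering cost = 45.629 × $229 = $10,449.13
Average inventory = 572/2 = 286; holding cost = 286 × $36.5 = $10,439.00
Total = $10,449.13 + $10,439.00 = $20,888.13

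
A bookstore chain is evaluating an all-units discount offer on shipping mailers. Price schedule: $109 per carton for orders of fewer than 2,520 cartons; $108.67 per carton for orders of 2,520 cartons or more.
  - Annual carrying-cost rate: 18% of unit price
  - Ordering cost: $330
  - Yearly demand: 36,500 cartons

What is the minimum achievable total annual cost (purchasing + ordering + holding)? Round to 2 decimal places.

H₁ = 18%×$109 = $19.6200;  H₂ = 18%×$108.67 = $19.5606
EOQ₁ = √(2×36,500×330/19.6200) = 1,108.07  (< 2,520, feasible at tier 1)
EOQ₂ = √(2×36,500×330/19.5606) = 1,109.76  (< 2,520 → use Q = 2,520 at tier-2 price)
TC(tier 1 (EOQ₁), Q≈1,108.1) = $4,000,240.42
TC(tier 2, Q≈2,520.0) = $3,995,881.12
Minimum at tier 2: $3,995,881.12

$3,995,881.12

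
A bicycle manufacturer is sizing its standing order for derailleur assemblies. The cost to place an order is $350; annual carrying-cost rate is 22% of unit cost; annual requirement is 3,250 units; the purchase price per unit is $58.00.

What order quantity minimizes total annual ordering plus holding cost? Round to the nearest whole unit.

Holding cost per unit per year: H = 22% × $58 = $12.7600
EOQ = √(2DS/H) = √(2 × 3,250 × 350 / 12.76)
    = √(178,291.54) ≈ 422.25

422 units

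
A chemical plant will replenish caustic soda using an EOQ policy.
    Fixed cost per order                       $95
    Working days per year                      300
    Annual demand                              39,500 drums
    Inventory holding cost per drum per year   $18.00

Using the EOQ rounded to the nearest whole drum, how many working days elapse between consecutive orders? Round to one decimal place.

2DS/H = 2·39,500·95/18 = 416,944.44
EOQ = √416,944.44 ≈ 645.71 → Q = 646 drums
T = Q/D × 300 days = 646/39,500 × 300 = 4.906 days

4.9 days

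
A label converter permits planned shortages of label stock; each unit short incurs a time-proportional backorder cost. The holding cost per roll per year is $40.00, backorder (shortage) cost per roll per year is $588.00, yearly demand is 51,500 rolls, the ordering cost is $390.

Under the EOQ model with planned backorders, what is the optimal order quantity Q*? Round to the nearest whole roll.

Basic EOQ = √(2·51,500·390/40) = 1,002.123
Backorder adjustment √((H+b)/b) = √((40+588)/588) = 1.0335
Q* = 1,002.123 × 1.0335 ≈ 1,035.65

1,036 rolls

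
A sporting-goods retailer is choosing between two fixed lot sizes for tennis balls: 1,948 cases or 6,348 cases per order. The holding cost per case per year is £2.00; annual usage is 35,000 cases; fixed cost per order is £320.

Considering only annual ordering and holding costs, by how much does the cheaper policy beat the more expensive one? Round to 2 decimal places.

£414.85

Annual cost at Q: ordering D·S/Q plus holding Q·H/2.
TC(1,948) = (35,000/1,948)×320 + (1,948/2)×2 = £7,697.49
TC(6,348) = (35,000/6,348)×320 + (6,348/2)×2 = £8,112.34
|ΔTC| = |£7,697.49 − £8,112.34| = £414.85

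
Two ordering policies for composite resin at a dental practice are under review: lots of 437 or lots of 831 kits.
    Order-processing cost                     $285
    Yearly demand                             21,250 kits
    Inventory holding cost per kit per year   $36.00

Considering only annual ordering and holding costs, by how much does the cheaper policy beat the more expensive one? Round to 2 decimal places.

Annual cost at Q: ordering D·S/Q plus holding Q·H/2.
TC(437) = (21,250/437)×285 + (437/2)×36 = $21,724.70
TC(831) = (21,250/831)×285 + (831/2)×36 = $22,245.91
Cheaper: Q = 437.  Difference = $521.21

$521.21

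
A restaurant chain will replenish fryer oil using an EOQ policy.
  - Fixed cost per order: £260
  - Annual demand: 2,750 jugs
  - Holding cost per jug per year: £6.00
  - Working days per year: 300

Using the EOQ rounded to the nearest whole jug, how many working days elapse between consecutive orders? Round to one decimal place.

53.2 days

Q* = √(2·D·S / H) = √(2·2,750·260 / 6) = √238,333.3 ≈ 488.19 → Q = 488 jugs
Cycle time = (working days × Q)/D = (300 × 488) / 2,750 = 53.236 days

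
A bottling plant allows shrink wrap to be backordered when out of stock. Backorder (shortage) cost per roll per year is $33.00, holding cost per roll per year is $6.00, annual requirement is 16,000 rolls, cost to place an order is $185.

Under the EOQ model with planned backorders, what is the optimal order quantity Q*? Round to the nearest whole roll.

1,080 rolls

Basic EOQ = √(2·16,000·185/6) = 993.311
Backorder adjustment √((H+b)/b) = √((6+33)/33) = 1.0871
Q* = 993.311 × 1.0871 ≈ 1,079.84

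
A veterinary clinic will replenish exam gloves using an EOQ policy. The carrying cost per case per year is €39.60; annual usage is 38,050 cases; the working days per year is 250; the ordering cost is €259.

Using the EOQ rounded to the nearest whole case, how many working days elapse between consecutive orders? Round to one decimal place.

EOQ = √(2DS/H) = √(2 × 38,050 × 259 / 39.6)
    = √(497,724.75) ≈ 705.50 → Q = 705 cases
T = Q/D × 250 days = 705/38,050 × 250 = 4.632 days

4.6 days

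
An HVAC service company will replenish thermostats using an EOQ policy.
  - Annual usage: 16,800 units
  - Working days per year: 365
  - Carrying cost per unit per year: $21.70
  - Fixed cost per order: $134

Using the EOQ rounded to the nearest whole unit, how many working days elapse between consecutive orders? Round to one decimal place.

Optimal lot size Q* = (2 × 16,800 × $134 / $21.7)^½ ≈ 455.50 → Q = 456 units
Cycle time = (working days × Q)/D = (365 × 456) / 16,800 = 9.907 days

9.9 days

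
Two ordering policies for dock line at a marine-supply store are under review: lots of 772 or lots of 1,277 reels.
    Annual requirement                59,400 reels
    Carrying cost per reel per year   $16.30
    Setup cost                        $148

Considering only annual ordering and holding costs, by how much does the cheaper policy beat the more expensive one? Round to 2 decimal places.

$387.55

For each Q, cost = (D/Q)·S + (Q/2)·H.
TC(772) = (59,400/772)×148 + (772/2)×16.3 = $17,679.36
TC(1,277) = (59,400/1,277)×148 + (1,277/2)×16.3 = $17,291.81
|ΔTC| = |$17,679.36 − $17,291.81| = $387.55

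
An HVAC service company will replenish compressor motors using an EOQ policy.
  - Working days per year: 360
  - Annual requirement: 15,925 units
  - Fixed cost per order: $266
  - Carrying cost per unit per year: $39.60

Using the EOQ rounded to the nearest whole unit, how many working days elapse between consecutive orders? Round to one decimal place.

Optimal lot size Q* = (2 × 15,925 × $266 / $39.6)^½ ≈ 462.54 → Q = 463 units
Cycle time = (working days × Q)/D = (360 × 463) / 15,925 = 10.467 days

10.5 days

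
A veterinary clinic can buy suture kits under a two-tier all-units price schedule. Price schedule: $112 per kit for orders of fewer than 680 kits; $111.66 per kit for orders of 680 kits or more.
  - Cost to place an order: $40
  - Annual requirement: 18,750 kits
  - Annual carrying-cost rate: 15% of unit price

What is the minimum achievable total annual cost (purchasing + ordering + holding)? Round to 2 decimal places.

$2,100,422.60

H₁ = 15%×$112 = $16.8000;  H₂ = 15%×$111.66 = $16.7490
EOQ₁ = √(2×18,750×40/16.8000) = 298.81  (< 680, feasible at tier 1)
EOQ₂ = √(2×18,750×40/16.7490) = 299.26  (< 680 → use Q = 680 at tier-2 price)
TC(tier 1 (EOQ₁), Q≈298.8) = $2,105,019.96
TC(tier 2, Q≈680.0) = $2,100,422.60
Minimum at tier 2: $2,100,422.60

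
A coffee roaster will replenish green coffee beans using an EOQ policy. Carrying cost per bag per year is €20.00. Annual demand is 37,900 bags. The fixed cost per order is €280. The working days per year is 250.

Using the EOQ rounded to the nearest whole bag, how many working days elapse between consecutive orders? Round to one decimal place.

6.8 days

Optimal lot size Q* = (2 × 37,900 × €280 / €20)^½ ≈ 1,030.15 → Q = 1,030 bags
T = Q/D × 250 days = 1,030/37,900 × 250 = 6.794 days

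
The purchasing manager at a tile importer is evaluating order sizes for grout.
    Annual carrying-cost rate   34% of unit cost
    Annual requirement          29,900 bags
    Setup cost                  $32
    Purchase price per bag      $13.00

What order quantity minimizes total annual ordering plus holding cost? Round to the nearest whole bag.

658 bags

H = i·C = 0.34 × $13 = $4.4200 per bag-year
EOQ = √(2DS/H) = √(2 × 29,900 × 32 / 4.42)
    = √(432,941.18) ≈ 657.98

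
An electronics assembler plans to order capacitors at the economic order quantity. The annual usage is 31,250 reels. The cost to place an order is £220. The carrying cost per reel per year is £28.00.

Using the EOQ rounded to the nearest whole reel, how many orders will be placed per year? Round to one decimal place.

Optimal lot size Q* = (2 × 31,250 × £220 / £28)^½ ≈ 700.76 → Q = 701
Orders per year = D/Q = 31,250 / 701 = 44.579

44.6 orders per year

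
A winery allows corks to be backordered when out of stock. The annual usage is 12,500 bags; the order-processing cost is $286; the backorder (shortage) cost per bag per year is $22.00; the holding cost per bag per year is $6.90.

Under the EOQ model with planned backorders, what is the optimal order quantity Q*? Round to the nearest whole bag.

1,167 bags

Basic EOQ = √(2·12,500·286/6.9) = 1,017.955
Backorder adjustment √((H+b)/b) = √((6.9+22)/22) = 1.1461
Q* = 1,017.955 × 1.1461 ≈ 1,166.72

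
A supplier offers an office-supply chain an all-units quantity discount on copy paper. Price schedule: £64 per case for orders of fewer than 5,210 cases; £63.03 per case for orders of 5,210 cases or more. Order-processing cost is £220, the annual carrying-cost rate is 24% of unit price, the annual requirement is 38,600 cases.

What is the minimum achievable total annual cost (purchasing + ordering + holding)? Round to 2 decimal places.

£2,473,994.30

H₁ = 24%×£64 = £15.3600;  H₂ = 24%×£63.03 = £15.1272
EOQ₁ = √(2×38,600×220/15.3600) = 1,051.54  (< 5,210, feasible at tier 1)
EOQ₂ = √(2×38,600×220/15.1272) = 1,059.60  (< 5,210 → use Q = 5,210 at tier-2 price)
TC(tier 1 (EOQ₁), Q≈1,051.5) = £2,486,551.60
TC(tier 2, Q≈5,210.0) = £2,473,994.30
Minimum at tier 2: £2,473,994.30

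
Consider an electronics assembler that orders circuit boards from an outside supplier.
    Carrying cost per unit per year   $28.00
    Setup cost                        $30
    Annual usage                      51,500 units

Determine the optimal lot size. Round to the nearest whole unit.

Optimal lot size Q* = (2 × 51,500 × $30 / $28)^½ ≈ 332.20

332 units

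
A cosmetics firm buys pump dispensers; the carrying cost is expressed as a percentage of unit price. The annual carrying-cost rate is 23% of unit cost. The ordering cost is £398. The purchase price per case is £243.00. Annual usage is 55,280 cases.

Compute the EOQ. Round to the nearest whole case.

H = i·C = 0.23 × £243 = £55.8900 per case-year
2DS/H = 2·55,280·398/55.89 = 787,312.22
EOQ = √787,312.22 ≈ 887.31

887 cases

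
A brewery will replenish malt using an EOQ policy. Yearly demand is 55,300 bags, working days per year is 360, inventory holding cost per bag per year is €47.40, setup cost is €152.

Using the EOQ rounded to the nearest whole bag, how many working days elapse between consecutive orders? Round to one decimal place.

Optimal lot size Q* = (2 × 55,300 × €152 / €47.4)^½ ≈ 595.54 → Q = 596 bags
Cycle time = (working days × Q)/D = (360 × 596) / 55,300 = 3.880 days

3.9 days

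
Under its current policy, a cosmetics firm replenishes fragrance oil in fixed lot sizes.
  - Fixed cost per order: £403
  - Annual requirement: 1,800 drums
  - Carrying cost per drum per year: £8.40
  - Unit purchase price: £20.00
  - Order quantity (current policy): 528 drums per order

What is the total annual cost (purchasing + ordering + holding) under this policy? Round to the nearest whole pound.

£39,591

Ordering: D/Q × S = 1,800/528 × £403 = £1,373.86
Holding:  Q/2 × H = 528/2 × £8.4 = £2,217.60
Purchase cost = D·C = 1,800 × 20 = £36,000.00
Total = £1,373.86 + £2,217.60 + £36,000.00 = £39,591.46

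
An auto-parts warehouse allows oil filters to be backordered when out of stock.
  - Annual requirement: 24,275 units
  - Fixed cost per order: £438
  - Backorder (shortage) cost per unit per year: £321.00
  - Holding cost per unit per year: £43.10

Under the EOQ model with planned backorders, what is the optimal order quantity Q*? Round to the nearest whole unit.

748 units

Basic EOQ = √(2·24,275·438/43.1) = 702.414
Backorder adjustment √((H+b)/b) = √((43.1+321)/321) = 1.0650
Q* = 702.414 × 1.0650 ≈ 748.08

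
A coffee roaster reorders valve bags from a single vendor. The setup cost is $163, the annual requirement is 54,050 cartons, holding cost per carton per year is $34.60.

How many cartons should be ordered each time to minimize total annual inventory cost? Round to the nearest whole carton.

714 cartons

Q* = √(2·D·S / H) = √(2·54,050·163 / 34.6) = √509,257.2 ≈ 713.62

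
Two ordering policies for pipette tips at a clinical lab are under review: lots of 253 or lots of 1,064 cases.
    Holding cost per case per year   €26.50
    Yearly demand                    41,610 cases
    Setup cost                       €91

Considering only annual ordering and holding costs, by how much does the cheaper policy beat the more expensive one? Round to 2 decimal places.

Annual cost at Q: ordering D·S/Q plus holding Q·H/2.
TC(253) = (41,610/253)×91 + (253/2)×26.5 = €18,318.69
TC(1,064) = (41,610/1,064)×91 + (1,064/2)×26.5 = €17,656.75
Cheaper: Q = 1,064.  Difference = €661.94

€661.94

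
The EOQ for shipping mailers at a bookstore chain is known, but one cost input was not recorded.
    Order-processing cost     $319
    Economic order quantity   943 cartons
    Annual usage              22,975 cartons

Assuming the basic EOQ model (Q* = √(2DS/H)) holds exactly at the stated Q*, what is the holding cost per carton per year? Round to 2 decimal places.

EOQ relation: Q² = 2DS/H, so rearrange for the unknown.
H = 2DS / Q² = 2 × 22,975 × 319 / 943² = 16.4836

$16.48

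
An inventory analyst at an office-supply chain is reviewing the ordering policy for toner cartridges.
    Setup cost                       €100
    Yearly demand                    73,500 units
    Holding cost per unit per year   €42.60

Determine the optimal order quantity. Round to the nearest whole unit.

587 units

EOQ = √(2DS/H) = √(2 × 73,500 × 100 / 42.6)
    = √(345,070.42) ≈ 587.43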